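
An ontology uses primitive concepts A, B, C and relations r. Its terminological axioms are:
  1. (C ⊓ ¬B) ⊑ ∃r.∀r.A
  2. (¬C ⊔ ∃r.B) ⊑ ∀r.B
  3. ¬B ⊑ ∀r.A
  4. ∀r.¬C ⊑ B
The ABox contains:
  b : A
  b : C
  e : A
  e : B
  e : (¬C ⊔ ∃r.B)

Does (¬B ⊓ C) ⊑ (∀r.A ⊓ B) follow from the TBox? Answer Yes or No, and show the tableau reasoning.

1. (¬B ⊓ C) ⊑ (∀r.A ⊓ B)  ⇔  ((¬B ⊓ C) ⊓ (∃r.¬A ⊔ ¬B)) unsat w.r.t. T
   apply at x₀: ¬B⊑∀r.A
   open: L(x₀) ⊇ {C, ¬B, ∀r.A, ∀r.¬B, ∃r.C, …} (+ ∃-successors)
2. Hence (¬B ⊓ C) ⊑ (∀r.A ⊓ B): not entailed.

No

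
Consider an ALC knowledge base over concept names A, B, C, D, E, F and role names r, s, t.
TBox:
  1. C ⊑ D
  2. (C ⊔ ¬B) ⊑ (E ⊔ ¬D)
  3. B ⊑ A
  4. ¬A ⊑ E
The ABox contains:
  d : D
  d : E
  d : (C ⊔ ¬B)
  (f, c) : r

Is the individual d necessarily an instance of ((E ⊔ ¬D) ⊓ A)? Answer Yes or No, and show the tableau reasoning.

No

1. d : ((E ⊔ ¬D) ⊓ A)?  L(d) = {D, E, (C ⊔ ¬B)} ∪ {((¬E ⊓ D) ⊔ ¬A)}
   apply at d: (C ⊔ ¬B)⊑(E ⊔ ¬D)
   open: L(d) ⊇ {C, D, E, ¬A, ¬B} — d ∉ ((E ⊔ ¬D) ⊓ A) possible
2. Hence d : ((E ⊔ ¬D) ⊓ A): not entailed.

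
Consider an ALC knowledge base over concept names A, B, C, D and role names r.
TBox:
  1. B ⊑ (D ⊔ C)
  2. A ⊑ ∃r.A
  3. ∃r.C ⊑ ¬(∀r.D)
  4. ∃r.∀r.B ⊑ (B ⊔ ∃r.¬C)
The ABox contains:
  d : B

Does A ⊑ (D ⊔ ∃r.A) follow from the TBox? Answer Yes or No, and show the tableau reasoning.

Yes

1. A ⊑ (D ⊔ ∃r.A)  ⇔  (A ⊓ (¬D ⊓ ∀r.¬A)) unsat w.r.t. T
   all branches close; clash {A, ¬A} at an ∃-successor
2. Hence A ⊑ (D ⊔ ∃r.A): entailed.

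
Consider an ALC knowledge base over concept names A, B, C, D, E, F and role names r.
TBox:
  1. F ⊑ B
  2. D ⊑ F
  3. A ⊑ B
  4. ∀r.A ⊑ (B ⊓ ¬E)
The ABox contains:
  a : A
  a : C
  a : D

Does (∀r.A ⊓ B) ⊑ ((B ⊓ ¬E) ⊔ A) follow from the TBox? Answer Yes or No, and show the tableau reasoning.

Yes

1. (∀r.A ⊓ B) ⊑ ((B ⊓ ¬E) ⊔ A)  ⇔  ((∀r.A ⊓ B) ⊓ ((¬B ⊔ E) ⊓ ¬A)) unsat w.r.t. T
   all branches close; clash {E, ¬E} at x₀
2. Hence (∀r.A ⊓ B) ⊑ ((B ⊓ ¬E) ⊔ A): entailed.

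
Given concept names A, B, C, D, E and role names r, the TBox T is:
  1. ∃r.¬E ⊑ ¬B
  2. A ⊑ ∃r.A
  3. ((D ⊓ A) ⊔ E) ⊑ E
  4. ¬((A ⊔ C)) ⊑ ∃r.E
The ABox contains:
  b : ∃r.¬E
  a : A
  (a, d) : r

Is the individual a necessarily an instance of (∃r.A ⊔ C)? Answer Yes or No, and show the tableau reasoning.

1. a : (∃r.A ⊔ C)?  L(a) = {A} ∪ {(∀r.¬A ⊓ ¬C)}
   clash {A, ¬A} at an ∃-successor — a ∈ (∃r.A ⊔ C)
2. Hence a : (∃r.A ⊔ C): entailed.

Yes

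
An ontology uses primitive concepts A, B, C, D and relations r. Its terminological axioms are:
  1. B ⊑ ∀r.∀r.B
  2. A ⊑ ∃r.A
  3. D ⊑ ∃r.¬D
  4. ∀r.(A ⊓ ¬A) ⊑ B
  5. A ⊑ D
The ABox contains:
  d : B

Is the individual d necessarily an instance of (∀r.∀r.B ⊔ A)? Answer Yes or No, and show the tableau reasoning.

1. d : (∀r.∀r.B ⊔ A)?  L(d) = {B} ∪ {(∃r.∃r.¬B ⊓ ¬A)}
   clash {B, ¬B} at an ∃-successor — d ∈ (∀r.∀r.B ⊔ A)
2. Hence d : (∀r.∀r.B ⊔ A): entailed.

Yes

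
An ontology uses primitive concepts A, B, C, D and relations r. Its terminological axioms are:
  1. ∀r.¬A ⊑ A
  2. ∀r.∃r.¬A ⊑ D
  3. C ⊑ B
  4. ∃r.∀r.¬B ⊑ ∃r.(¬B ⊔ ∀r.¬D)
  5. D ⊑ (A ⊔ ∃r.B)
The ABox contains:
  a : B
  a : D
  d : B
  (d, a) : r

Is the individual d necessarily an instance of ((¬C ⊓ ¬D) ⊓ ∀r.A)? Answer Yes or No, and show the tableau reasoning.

No

1. d : ((¬C ⊓ ¬D) ⊓ ∀r.A)?  L(d) = {B} ∪ {((C ⊔ D) ⊔ ∃r.¬A)}
   open: L(d) ⊇ {B, C, ¬D, ∀r.∃r.B, ∃r.A, …} (+ ∃-successors) — d ∉ ((¬C ⊓ ¬D) ⊓ ∀r.A) possible
2. Hence d : ((¬C ⊓ ¬D) ⊓ ∀r.A): not entailed.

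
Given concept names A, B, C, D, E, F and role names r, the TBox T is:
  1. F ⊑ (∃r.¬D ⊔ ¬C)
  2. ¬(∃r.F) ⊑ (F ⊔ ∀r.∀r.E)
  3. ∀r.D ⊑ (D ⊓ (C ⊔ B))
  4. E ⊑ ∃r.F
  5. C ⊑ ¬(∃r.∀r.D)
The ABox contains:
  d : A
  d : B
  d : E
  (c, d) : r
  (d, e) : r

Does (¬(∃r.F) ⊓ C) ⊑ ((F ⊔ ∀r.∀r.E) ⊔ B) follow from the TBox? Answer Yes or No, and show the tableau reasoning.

Yes

1. (¬(∃r.F) ⊓ C) ⊑ ((F ⊔ ∀r.∀r.E) ⊔ B)  ⇔  ((∀r.¬F ⊓ C) ⊓ ((¬F ⊓ ∃r.∃r.¬E) ⊓ ¬B)) unsat w.r.t. T
   all branches close; clash {F, ¬F} at an ∃-successor
2. Hence (¬(∃r.F) ⊓ C) ⊑ ((F ⊔ ∀r.∀r.E) ⊔ B): entailed.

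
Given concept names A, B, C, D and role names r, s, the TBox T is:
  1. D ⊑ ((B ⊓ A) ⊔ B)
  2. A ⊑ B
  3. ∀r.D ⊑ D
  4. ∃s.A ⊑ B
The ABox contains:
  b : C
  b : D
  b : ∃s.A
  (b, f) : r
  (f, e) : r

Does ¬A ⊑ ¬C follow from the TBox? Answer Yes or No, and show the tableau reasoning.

No

1. ¬A ⊑ ¬C  ⇔  (¬A ⊓ C) unsat w.r.t. T
   open: L(x₀) ⊇ {C, ¬A, ¬D, ∀s.¬A, ∃r.¬D} (+ ∃-successors)
2. Hence ¬A ⊑ ¬C: not entailed.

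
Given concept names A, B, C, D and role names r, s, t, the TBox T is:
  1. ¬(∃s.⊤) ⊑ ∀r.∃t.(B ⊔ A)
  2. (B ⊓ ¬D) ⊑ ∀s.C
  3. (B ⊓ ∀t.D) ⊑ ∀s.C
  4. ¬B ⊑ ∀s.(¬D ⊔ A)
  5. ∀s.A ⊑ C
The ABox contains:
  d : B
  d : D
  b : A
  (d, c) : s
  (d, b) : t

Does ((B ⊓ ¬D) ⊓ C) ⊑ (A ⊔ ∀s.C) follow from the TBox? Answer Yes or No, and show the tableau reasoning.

Yes

1. ((B ⊓ ¬D) ⊓ C) ⊑ (A ⊔ ∀s.C)  ⇔  (((B ⊓ ¬D) ⊓ C) ⊓ (¬A ⊓ ∃s.¬C)) unsat w.r.t. T
   all branches close; clash {C, ¬C} at an ∃-successor
2. Hence ((B ⊓ ¬D) ⊓ C) ⊑ (A ⊔ ∀s.C): entailed.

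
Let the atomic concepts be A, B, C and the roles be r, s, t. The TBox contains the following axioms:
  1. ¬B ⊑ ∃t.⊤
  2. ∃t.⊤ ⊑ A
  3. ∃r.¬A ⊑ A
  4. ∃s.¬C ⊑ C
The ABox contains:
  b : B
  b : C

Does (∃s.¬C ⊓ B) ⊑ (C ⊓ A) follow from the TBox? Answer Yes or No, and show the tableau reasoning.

No

1. (∃s.¬C ⊓ B) ⊑ (C ⊓ A)  ⇔  ((∃s.¬C ⊓ B) ⊓ (¬C ⊔ ¬A)) unsat w.r.t. T
   apply at x₀: ∃s.¬C⊑C
   open: L(x₀) ⊇ {B, C, ¬A, ∀r.A, ∀t.⊥, …} (+ ∃-successors)
2. Hence (∃s.¬C ⊓ B) ⊑ (C ⊓ A): not entailed.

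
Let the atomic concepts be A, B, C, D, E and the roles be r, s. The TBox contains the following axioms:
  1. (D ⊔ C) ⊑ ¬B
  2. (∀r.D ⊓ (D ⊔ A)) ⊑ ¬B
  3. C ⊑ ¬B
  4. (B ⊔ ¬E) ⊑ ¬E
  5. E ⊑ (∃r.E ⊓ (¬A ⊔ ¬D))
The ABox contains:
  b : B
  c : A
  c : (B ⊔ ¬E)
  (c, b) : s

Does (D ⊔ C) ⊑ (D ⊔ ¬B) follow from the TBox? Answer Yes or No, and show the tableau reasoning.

Yes

1. (D ⊔ C) ⊑ (D ⊔ ¬B)  ⇔  ((D ⊔ C) ⊓ (¬D ⊓ B)) unsat w.r.t. T
   all branches close; clash {B, ¬B} at x₀
2. Hence (D ⊔ C) ⊑ (D ⊔ ¬B): entailed.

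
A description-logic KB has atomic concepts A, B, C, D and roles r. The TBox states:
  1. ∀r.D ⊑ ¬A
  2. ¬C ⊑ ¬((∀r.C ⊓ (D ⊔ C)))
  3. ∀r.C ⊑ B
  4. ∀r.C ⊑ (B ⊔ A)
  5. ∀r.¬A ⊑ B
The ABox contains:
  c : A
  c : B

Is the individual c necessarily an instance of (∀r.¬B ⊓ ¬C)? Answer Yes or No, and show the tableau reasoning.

1. c : (∀r.¬B ⊓ ¬C)?  L(c) = {A, B} ∪ {(∃r.B ⊔ C)}
   open: L(c) ⊇ {A, B, C, ∃r.B, ∃r.¬C, …} (+ ∃-successors) — c ∉ (∀r.¬B ⊓ ¬C) possible
2. Hence c : (∀r.¬B ⊓ ¬C): not entailed.

No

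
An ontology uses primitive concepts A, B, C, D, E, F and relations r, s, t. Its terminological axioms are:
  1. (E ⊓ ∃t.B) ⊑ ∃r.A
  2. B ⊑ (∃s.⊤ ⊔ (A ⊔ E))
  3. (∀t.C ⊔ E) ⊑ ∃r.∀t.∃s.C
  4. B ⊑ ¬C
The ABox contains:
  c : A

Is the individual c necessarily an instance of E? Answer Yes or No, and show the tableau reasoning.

1. c : E?  L(c) = {A} ∪ {¬E}
   open: L(c) ⊇ {A, ¬B, ¬E, ∃t.¬C} (+ ∃-successors) — c ∉ E possible
2. Hence c : E: not entailed.

No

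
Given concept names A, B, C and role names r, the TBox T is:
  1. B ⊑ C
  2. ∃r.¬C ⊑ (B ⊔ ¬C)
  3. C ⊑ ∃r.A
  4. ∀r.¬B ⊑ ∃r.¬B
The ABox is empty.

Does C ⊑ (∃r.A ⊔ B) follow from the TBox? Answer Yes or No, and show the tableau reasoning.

Yes

1. C ⊑ (∃r.A ⊔ B)  ⇔  (C ⊓ (∀r.¬A ⊓ ¬B)) unsat w.r.t. T
   all branches close; clash {C, ¬C} at x₀
2. Hence C ⊑ (∃r.A ⊔ B): entailed.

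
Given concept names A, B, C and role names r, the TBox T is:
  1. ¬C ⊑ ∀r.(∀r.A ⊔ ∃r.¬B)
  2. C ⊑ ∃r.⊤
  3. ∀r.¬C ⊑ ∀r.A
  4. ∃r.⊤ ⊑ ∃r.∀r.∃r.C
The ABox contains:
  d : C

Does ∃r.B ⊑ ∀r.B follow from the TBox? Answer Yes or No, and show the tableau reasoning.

No

1. ∃r.B ⊑ ∀r.B  ⇔  (∃r.B ⊓ ∃r.¬B) unsat w.r.t. T
   open: L(x₀) ⊇ {¬C, ∀r.(∀r.A ⊔ ∃r.¬B), ∃r.B, ∃r.C, ∃r.¬B, …} (+ ∃-successors)
2. Hence ∃r.B ⊑ ∀r.B: not entailed.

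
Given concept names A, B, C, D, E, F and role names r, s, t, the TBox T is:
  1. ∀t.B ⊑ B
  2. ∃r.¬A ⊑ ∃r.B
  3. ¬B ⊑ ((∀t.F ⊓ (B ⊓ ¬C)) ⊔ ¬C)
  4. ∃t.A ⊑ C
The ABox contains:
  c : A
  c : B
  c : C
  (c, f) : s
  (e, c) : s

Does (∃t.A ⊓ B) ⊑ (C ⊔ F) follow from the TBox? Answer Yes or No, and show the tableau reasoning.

1. (∃t.A ⊓ B) ⊑ (C ⊔ F)  ⇔  ((∃t.A ⊓ B) ⊓ (¬C ⊓ ¬F)) unsat w.r.t. T
   all branches close; clash {C, ¬C} at x₀
2. Hence (∃t.A ⊓ B) ⊑ (C ⊔ F): entailed.

Yes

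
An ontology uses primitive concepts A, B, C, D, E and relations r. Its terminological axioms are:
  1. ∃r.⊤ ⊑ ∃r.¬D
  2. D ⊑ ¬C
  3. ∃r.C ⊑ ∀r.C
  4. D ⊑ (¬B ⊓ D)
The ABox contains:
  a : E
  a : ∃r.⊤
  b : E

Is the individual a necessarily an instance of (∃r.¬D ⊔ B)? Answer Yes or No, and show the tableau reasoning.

Yes

1. a : (∃r.¬D ⊔ B)?  L(a) = {E, ∃r.⊤} ∪ {(∀r.D ⊓ ¬B)}
   clash {D, ¬D} at an ∃-successor — a ∈ (∃r.¬D ⊔ B)
2. Hence a : (∃r.¬D ⊔ B): entailed.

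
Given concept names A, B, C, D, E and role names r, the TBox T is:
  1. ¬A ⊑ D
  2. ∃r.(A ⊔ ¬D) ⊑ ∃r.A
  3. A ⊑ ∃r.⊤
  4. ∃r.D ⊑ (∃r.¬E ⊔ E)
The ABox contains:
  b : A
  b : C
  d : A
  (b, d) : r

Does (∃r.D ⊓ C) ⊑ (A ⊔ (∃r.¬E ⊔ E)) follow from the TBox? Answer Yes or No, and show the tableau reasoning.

1. (∃r.D ⊓ C) ⊑ (A ⊔ (∃r.¬E ⊔ E))  ⇔  ((∃r.D ⊓ C) ⊓ (¬A ⊓ (∀r.E ⊓ ¬E))) unsat w.r.t. T
   all branches close; clash {E, ¬E} at x₀
2. Hence (∃r.D ⊓ C) ⊑ (A ⊔ (∃r.¬E ⊔ E)): entailed.

Yes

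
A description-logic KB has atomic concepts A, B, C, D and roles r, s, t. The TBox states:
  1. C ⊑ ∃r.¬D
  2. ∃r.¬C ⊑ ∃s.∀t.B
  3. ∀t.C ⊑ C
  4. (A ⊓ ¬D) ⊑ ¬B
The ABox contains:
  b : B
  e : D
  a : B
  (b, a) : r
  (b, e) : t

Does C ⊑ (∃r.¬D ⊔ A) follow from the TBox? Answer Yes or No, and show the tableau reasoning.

Yes

1. C ⊑ (∃r.¬D ⊔ A)  ⇔  (C ⊓ (∀r.D ⊓ ¬A)) unsat w.r.t. T
   all branches close; clash {D, ¬D} at an ∃-successor
2. Hence C ⊑ (∃r.¬D ⊔ A): entailed.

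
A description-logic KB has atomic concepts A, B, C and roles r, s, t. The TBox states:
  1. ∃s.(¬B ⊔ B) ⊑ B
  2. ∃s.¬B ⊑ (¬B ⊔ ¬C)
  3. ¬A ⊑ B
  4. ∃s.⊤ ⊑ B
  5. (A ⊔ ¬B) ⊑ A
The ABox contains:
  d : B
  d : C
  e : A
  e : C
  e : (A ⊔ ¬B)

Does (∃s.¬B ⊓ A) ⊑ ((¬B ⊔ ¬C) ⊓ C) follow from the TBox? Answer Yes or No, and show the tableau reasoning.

No

1. (∃s.¬B ⊓ A) ⊑ ((¬B ⊔ ¬C) ⊓ C)  ⇔  ((∃s.¬B ⊓ A) ⊓ ((B ⊓ C) ⊔ ¬C)) unsat w.r.t. T
   apply at x₀: ∃s.¬B⊑(¬B ⊔ ¬C)
   open: L(x₀) ⊇ {A, B, ¬C, ∃s.¬B} (+ ∃-successors)
2. Hence (∃s.¬B ⊓ A) ⊑ ((¬B ⊔ ¬C) ⊓ C): not entailed.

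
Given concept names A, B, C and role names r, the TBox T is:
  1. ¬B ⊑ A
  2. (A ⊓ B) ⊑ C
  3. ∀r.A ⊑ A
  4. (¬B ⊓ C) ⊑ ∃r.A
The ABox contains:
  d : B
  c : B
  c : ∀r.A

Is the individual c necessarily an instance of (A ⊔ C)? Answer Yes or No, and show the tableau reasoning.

1. c : (A ⊔ C)?  L(c) = {B, ∀r.A} ∪ {(¬A ⊓ ¬C)}
   clash {C, ¬C} at c — c ∈ (A ⊔ C)
2. Hence c : (A ⊔ C): entailed.

Yes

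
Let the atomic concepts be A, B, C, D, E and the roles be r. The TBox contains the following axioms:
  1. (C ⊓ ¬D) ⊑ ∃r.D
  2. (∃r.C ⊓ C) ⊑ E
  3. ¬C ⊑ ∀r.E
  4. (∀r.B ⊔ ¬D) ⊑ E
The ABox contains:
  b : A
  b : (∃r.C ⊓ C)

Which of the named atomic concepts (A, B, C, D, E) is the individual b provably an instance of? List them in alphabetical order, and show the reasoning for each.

{A, C, E}

1. b : A?  L(b) = {A, (∃r.C ⊓ C)} ∪ {¬A}
   clash {A, ¬A} at b — b ∈ A
2. b : B?  L(b) = {A, (∃r.C ⊓ C)} ∪ {¬B}
   apply at b: (∃r.C ⊓ C)⊑E
   open: L(b) ⊇ {A, C, D, E, ¬B, …} (+ ∃-successors) — b ∉ B possible
3. b : C?  L(b) = {A, (∃r.C ⊓ C)} ∪ {¬C}
   clash {C, ¬C} at b — b ∈ C
4. b : D?  L(b) = {A, (∃r.C ⊓ C)} ∪ {¬D}
   apply at b: (∃r.C ⊓ C)⊑E
   open: L(b) ⊇ {A, C, E, ¬D, ∃r.C, …} (+ ∃-successors) — b ∉ D possible
5. b : E?  L(b) = {A, (∃r.C ⊓ C)} ∪ {¬E}
   clash {E, ¬E} at b — b ∈ E
6. Entailed for b: {A, C, E}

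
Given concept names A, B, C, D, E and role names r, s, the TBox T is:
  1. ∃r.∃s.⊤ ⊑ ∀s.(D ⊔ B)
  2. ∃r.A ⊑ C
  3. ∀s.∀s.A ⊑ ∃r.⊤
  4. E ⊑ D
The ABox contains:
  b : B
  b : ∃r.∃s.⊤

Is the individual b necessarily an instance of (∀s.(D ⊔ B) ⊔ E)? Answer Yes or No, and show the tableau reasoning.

Yes

1. b : (∀s.(D ⊔ B) ⊔ E)?  L(b) = {B, ∃r.∃s.⊤} ∪ {(∃s.(¬D ⊓ ¬B) ⊓ ¬E)}
   clash {B, ¬B} at an ∃-successor — b ∈ (∀s.(D ⊔ B) ⊔ E)
2. Hence b : (∀s.(D ⊔ B) ⊔ E): entailed.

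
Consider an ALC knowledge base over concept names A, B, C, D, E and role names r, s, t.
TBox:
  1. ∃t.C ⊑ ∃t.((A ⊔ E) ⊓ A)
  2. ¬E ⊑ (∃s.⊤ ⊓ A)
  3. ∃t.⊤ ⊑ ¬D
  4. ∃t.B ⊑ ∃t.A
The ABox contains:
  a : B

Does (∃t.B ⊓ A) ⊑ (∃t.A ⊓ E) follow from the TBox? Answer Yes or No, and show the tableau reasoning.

1. (∃t.B ⊓ A) ⊑ (∃t.A ⊓ E)  ⇔  ((∃t.B ⊓ A) ⊓ (∀t.¬A ⊔ ¬E)) unsat w.r.t. T
   apply at x₀: ∃t.B⊑∃t.A
   open: L(x₀) ⊇ {A, ¬D, ¬E, ∀t.¬C, ∃s.⊤, …} (+ ∃-successors)
2. Hence (∃t.B ⊓ A) ⊑ (∃t.A ⊓ E): not entailed.

No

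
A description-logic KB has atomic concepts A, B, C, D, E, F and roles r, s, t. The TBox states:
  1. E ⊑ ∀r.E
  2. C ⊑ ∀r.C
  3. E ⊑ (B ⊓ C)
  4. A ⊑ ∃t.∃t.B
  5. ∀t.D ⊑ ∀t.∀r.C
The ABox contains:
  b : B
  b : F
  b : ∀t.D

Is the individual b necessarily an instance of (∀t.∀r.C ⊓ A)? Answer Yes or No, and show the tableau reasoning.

1. b : (∀t.∀r.C ⊓ A)?  L(b) = {B, F, ∀t.D} ∪ {(∃t.∃r.¬C ⊔ ¬A)}
   apply at b: ∀t.D⊑∀t.∀r.C
   open: L(b) ⊇ {B, F, ¬A, ¬C, ¬E, …} — b ∉ (∀t.∀r.C ⊓ A) possible
2. Hence b : (∀t.∀r.C ⊓ A): not entailed.

No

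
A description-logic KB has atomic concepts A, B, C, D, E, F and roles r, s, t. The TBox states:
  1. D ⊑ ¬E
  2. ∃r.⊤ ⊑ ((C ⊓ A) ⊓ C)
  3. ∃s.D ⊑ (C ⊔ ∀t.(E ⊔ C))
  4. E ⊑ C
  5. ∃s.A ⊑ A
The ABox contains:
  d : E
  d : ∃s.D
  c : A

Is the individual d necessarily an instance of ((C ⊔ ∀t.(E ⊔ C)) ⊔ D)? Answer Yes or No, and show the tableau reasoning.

1. d : ((C ⊔ ∀t.(E ⊔ C)) ⊔ D)?  L(d) = {E, ∃s.D} ∪ {((¬C ⊓ ∃t.(¬E ⊓ ¬C)) ⊓ ¬D)}
   clash {C, ¬C} at d — d ∈ ((C ⊔ ∀t.(E ⊔ C)) ⊔ D)
2. Hence d : ((C ⊔ ∀t.(E ⊔ C)) ⊔ D): entailed.

Yes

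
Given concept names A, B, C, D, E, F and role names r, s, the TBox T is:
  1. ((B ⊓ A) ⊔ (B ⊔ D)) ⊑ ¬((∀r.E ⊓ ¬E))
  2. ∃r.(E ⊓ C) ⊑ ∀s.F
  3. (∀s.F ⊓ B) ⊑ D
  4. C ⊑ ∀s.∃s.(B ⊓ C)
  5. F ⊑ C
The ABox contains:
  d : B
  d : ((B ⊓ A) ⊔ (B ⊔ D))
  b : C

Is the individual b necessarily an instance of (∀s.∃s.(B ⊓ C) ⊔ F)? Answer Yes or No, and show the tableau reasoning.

1. b : (∀s.∃s.(B ⊓ C) ⊔ F)?  L(b) = {C} ∪ {(∃s.∀s.(¬B ⊔ ¬C) ⊓ ¬F)}
   clash {C, ¬C} at an ∃-successor — b ∈ (∀s.∃s.(B ⊓ C) ⊔ F)
2. Hence b : (∀s.∃s.(B ⊓ C) ⊔ F): entailed.

Yes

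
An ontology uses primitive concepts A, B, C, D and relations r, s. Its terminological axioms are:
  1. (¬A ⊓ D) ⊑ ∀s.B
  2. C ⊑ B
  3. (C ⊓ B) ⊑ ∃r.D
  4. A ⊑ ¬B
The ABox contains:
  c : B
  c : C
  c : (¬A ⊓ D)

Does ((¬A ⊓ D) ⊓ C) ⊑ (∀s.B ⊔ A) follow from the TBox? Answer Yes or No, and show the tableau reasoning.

Yes

1. ((¬A ⊓ D) ⊓ C) ⊑ (∀s.B ⊔ A)  ⇔  (((¬A ⊓ D) ⊓ C) ⊓ (∃s.¬B ⊓ ¬A)) unsat w.r.t. T
   all branches close; clash {B, ¬B} at an ∃-successor
2. Hence ((¬A ⊓ D) ⊓ C) ⊑ (∀s.B ⊔ A): entailed.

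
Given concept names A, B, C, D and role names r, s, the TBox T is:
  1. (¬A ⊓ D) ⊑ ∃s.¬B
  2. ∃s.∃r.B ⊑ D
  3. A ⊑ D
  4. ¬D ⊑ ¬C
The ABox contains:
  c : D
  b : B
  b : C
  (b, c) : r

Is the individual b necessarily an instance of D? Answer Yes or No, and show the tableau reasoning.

Yes

1. b : D?  L(b) = {B, C} ∪ {¬D}
   clash {C, ¬C} at b — b ∈ D
2. Hence b : D: entailed.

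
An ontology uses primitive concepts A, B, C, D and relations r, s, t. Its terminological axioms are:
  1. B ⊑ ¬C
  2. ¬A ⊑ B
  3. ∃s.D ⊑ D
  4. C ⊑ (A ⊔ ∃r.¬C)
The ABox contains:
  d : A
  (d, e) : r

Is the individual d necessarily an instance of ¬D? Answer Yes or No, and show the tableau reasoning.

1. d : ¬D?  L(d) = {A} ∪ {D}
   open: L(d) ⊇ {A, D, ¬B, ¬C} — d ∉ ¬D possible
2. Hence d : ¬D: not entailed.

No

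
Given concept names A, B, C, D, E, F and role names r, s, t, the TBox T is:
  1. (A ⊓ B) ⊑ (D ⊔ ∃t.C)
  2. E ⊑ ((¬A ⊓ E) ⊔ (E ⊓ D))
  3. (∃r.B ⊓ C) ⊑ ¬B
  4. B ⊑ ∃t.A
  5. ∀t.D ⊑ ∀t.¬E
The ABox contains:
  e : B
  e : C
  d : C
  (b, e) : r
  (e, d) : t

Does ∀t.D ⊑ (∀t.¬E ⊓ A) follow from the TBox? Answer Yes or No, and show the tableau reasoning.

1. ∀t.D ⊑ (∀t.¬E ⊓ A)  ⇔  (∀t.D ⊓ (∃t.E ⊔ ¬A)) unsat w.r.t. T
   apply at x₀: ∀t.D⊑∀t.¬E
   open: L(x₀) ⊇ {¬A, ¬B, ¬E, ∀t.D, ∀t.¬E}
2. Hence ∀t.D ⊑ (∀t.¬E ⊓ A): not entailed.

No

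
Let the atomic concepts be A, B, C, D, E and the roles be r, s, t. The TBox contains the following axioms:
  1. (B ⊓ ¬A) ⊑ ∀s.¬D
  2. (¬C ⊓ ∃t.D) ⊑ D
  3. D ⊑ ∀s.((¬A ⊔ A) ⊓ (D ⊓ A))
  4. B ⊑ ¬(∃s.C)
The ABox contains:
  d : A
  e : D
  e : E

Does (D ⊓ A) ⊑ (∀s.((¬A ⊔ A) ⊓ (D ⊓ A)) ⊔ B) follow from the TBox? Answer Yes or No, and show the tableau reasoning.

Yes

1. (D ⊓ A) ⊑ (∀s.((¬A ⊔ A) ⊓ (D ⊓ A)) ⊔ B)  ⇔  ((D ⊓ A) ⊓ (∃s.((A ⊓ ¬A) ⊔ (¬D ⊔ ¬A)) ⊓ ¬B)) unsat w.r.t. T
   all branches close; clash {D, ¬D} at an ∃-successor
2. Hence (D ⊓ A) ⊑ (∀s.((¬A ⊔ A) ⊓ (D ⊓ A)) ⊔ B): entailed.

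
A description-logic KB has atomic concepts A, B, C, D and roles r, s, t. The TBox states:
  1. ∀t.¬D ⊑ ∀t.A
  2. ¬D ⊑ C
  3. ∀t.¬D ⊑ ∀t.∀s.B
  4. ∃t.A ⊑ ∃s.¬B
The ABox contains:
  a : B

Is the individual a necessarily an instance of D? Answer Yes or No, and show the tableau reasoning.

1. a : D?  L(a) = {B} ∪ {¬D}
   apply at a: ¬D⊑C
   open: L(a) ⊇ {B, C, ¬D, ∀t.¬A, ∃t.D} (+ ∃-successors) — a ∉ D possible
2. Hence a : D: not entailed.

No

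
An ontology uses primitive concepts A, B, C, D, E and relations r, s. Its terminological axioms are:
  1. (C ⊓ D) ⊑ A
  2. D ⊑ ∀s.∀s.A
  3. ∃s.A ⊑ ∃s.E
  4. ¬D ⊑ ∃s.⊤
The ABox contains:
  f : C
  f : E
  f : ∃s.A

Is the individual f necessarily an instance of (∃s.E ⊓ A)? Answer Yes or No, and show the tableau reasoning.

1. f : (∃s.E ⊓ A)?  L(f) = {C, E, ∃s.A} ∪ {(∀s.¬E ⊔ ¬A)}
   apply at f: ∃s.A⊑∃s.E
   open: L(f) ⊇ {C, E, ¬A, ¬D, ∃s.A, …} (+ ∃-successors) — f ∉ (∃s.E ⊓ A) possible
2. Hence f : (∃s.E ⊓ A): not entailed.

No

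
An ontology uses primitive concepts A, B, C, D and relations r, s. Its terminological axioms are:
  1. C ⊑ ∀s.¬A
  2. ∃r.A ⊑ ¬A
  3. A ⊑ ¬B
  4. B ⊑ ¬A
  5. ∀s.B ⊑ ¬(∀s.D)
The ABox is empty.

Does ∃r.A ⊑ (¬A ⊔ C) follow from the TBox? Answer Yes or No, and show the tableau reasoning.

1. ∃r.A ⊑ (¬A ⊔ C)  ⇔  (∃r.A ⊓ (A ⊓ ¬C)) unsat w.r.t. T
   all branches close; clash {A, ¬A} at x₀
2. Hence ∃r.A ⊑ (¬A ⊔ C): entailed.

Yes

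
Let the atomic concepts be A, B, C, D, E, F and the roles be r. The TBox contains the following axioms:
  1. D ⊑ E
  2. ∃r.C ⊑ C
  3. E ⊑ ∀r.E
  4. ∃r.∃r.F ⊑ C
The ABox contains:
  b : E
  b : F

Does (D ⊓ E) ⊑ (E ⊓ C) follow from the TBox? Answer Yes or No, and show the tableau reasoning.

1. (D ⊓ E) ⊑ (E ⊓ C)  ⇔  ((D ⊓ E) ⊓ (¬E ⊔ ¬C)) unsat w.r.t. T
   apply at x₀: E⊑∀r.E
   open: L(x₀) ⊇ {D, E, ¬C, ∀r.E, ∀r.¬C, …}
2. Hence (D ⊓ E) ⊑ (E ⊓ C): not entailed.

No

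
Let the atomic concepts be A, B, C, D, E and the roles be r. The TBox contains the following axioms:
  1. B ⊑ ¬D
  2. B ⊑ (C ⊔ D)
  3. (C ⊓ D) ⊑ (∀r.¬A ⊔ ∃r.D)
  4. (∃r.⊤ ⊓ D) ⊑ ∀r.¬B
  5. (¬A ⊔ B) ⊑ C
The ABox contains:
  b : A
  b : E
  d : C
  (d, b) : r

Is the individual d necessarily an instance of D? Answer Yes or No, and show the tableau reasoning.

1. d : D?  L(d) = {C} ∪ {¬D}
   open: L(d) ⊇ {C, ¬B, ¬D} — d ∉ D possible
2. Hence d : D: not entailed.

No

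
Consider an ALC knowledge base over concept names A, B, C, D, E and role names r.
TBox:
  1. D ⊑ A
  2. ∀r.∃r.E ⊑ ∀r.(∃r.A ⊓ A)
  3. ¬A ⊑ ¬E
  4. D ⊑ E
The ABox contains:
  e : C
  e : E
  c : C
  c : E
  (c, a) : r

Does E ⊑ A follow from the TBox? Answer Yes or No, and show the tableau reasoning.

1. E ⊑ A  ⇔  (E ⊓ ¬A) unsat w.r.t. T
   all branches close; clash {E, ¬E} at x₀
2. Hence E ⊑ A: entailed.

Yes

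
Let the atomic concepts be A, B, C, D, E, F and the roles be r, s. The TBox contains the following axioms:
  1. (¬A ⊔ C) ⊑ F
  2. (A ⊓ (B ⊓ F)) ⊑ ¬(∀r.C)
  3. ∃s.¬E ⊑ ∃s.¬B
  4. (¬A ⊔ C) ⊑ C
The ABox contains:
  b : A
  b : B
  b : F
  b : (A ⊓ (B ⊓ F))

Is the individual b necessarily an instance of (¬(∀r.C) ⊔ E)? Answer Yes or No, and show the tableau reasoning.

Yes

1. b : (¬(∀r.C) ⊔ E)?  L(b) = {A, B, F, (A ⊓ (B ⊓ F))} ∪ {(∀r.C ⊓ ¬E)}
   clash {C, ¬C} at an ∃-successor — b ∈ (¬(∀r.C) ⊔ E)
2. Hence b : (¬(∀r.C) ⊔ E): entailed.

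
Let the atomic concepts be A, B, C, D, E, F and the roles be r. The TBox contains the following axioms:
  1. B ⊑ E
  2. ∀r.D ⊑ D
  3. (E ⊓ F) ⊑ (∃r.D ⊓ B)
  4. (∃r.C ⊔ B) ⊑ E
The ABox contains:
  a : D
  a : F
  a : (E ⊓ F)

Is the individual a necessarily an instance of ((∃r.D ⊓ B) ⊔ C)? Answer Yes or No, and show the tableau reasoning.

Yes

1. a : ((∃r.D ⊓ B) ⊔ C)?  L(a) = {D, F, (E ⊓ F)} ∪ {((∀r.¬D ⊔ ¬B) ⊓ ¬C)}
   clash {B, ¬B} at a — a ∈ ((∃r.D ⊓ B) ⊔ C)
2. Hence a : ((∃r.D ⊓ B) ⊔ C): entailed.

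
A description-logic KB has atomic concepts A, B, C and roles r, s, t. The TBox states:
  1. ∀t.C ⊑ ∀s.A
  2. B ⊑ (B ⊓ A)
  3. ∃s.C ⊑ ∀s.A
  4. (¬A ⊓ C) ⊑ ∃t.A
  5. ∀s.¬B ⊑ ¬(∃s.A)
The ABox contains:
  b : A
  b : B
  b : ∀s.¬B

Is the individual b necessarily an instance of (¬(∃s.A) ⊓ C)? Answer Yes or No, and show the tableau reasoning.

1. b : (¬(∃s.A) ⊓ C)?  L(b) = {A, B, ∀s.¬B} ∪ {(∃s.A ⊔ ¬C)}
   apply at b: B⊑(B ⊓ A); ∀s.¬B⊑¬(∃s.A)
   open: L(b) ⊇ {A, B, ¬C, ∀s.¬A, ∀s.¬B, …} (+ ∃-successors) — b ∉ (¬(∃s.A) ⊓ C) possible
2. Hence b : (¬(∃s.A) ⊓ C): not entailed.

No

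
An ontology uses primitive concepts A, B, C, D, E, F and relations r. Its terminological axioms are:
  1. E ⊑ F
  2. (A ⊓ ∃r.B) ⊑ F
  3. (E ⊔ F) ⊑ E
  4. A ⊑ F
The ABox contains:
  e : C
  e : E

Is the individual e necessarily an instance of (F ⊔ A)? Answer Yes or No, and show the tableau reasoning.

Yes

1. e : (F ⊔ A)?  L(e) = {C, E} ∪ {(¬F ⊓ ¬A)}
   clash {F, ¬F} at e — e ∈ (F ⊔ A)
2. Hence e : (F ⊔ A): entailed.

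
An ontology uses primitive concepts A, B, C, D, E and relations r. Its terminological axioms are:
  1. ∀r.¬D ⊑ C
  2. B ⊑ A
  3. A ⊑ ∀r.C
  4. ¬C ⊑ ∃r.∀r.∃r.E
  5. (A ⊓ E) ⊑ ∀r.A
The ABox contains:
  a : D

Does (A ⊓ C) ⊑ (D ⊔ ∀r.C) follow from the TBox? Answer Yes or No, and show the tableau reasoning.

1. (A ⊓ C) ⊑ (D ⊔ ∀r.C)  ⇔  ((A ⊓ C) ⊓ (¬D ⊓ ∃r.¬C)) unsat w.r.t. T
   all branches close; clash {C, ¬C} at an ∃-successor
2. Hence (A ⊓ C) ⊑ (D ⊔ ∀r.C): entailed.

Yes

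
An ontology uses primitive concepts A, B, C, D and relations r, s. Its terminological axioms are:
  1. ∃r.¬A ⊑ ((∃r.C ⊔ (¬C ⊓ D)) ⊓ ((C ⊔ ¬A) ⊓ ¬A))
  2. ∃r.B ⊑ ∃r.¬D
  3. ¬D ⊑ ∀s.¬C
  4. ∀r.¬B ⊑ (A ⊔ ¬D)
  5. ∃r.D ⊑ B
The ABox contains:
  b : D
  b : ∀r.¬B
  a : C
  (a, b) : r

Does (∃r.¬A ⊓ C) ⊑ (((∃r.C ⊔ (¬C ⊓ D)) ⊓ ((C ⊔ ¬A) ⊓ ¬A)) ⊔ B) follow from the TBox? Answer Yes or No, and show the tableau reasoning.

Yes

1. (∃r.¬A ⊓ C) ⊑ (((∃r.C ⊔ (¬C ⊓ D)) ⊓ ((C ⊔ ¬A) ⊓ ¬A)) ⊔ B)  ⇔  ((∃r.¬A ⊓ C) ⊓ (((∀r.¬C ⊓ (C ⊔ ¬D)) ⊔ ((¬C ⊓ A) ⊔ A)) ⊓ ¬B)) unsat w.r.t. T
   all branches close; clash {B, ¬B} at x₀
2. Hence (∃r.¬A ⊓ C) ⊑ (((∃r.C ⊔ (¬C ⊓ D)) ⊓ ((C ⊔ ¬A) ⊓ ¬A)) ⊔ B): entailed.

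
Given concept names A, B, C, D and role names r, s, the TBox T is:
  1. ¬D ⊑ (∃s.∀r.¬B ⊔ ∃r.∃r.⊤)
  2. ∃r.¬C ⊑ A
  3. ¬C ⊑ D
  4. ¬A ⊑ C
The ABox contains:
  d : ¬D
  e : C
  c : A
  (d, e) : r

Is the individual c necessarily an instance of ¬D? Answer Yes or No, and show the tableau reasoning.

1. c : ¬D?  L(c) = {A} ∪ {D}
   open: L(c) ⊇ {A, D} — c ∉ ¬D possible
2. Hence c : ¬D: not entailed.

No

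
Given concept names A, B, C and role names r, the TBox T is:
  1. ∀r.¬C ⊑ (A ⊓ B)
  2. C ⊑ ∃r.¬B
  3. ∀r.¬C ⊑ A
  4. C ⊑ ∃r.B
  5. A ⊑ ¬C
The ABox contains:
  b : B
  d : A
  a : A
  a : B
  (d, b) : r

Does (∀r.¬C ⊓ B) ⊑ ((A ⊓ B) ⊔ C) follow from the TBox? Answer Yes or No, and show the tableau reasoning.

1. (∀r.¬C ⊓ B) ⊑ ((A ⊓ B) ⊔ C)  ⇔  ((∀r.¬C ⊓ B) ⊓ ((¬A ⊔ ¬B) ⊓ ¬C)) unsat w.r.t. T
   all branches close; clash {B, ¬B} at x₀
2. Hence (∀r.¬C ⊓ B) ⊑ ((A ⊓ B) ⊔ C): entailed.

Yes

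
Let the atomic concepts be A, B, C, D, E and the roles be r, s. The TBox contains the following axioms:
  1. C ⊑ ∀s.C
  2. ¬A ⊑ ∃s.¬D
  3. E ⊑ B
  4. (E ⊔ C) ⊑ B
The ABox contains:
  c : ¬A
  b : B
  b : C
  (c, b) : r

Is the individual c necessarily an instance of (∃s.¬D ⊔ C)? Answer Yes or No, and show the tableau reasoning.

Yes

1. c : (∃s.¬D ⊔ C)?  L(c) = {¬A} ∪ {(∀s.D ⊓ ¬C)}
   clash {D, ¬D} at an ∃-successor — c ∈ (∃s.¬D ⊔ C)
2. Hence c : (∃s.¬D ⊔ C): entailed.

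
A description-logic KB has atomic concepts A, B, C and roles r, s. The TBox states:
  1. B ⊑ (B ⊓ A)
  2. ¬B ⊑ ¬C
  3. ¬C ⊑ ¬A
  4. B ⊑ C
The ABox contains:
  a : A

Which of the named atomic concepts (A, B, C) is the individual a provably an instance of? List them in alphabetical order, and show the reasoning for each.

{A, B, C}

1. a : A?  L(a) = {A} ∪ {¬A}
   clash {A, ¬A} at a — a ∈ A
2. a : B?  L(a) = {A} ∪ {¬B}
   clash {A, ¬A} at a — a ∈ B
3. a : C?  L(a) = {A} ∪ {¬C}
   clash {A, ¬A} at a — a ∈ C
4. Entailed for a: {A, B, C}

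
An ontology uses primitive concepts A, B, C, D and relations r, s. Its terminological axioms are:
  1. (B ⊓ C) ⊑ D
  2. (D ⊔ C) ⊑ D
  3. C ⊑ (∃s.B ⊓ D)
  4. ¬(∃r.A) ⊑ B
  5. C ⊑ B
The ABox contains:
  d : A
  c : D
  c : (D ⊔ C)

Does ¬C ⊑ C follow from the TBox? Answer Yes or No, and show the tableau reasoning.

No

1. ¬C ⊑ C  ⇔  (¬C ⊓ ¬C) unsat w.r.t. T
   open: L(x₀) ⊇ {¬C, ¬D, ∃r.A} (+ ∃-successors)
2. Hence ¬C ⊑ C: not entailed.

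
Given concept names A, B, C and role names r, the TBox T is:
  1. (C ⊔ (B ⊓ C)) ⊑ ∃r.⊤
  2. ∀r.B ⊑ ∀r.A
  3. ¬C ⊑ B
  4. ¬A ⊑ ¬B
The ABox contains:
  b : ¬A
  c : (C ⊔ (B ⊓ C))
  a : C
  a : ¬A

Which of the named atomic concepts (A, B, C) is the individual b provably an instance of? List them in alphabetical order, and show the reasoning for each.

1. b : A?  L(b) = {¬A} ∪ {¬A}
   apply at b: ¬A⊑¬B
   open: L(b) ⊇ {C, ¬A, ¬B, ∃r.¬B, ∃r.⊤} (+ ∃-successors) — b ∉ A possible
2. b : B?  L(b) = {¬A} ∪ {¬B}
   open: L(b) ⊇ {C, ¬A, ¬B, ∃r.¬B, ∃r.⊤} (+ ∃-successors) — b ∉ B possible
3. b : C?  L(b) = {¬A} ∪ {¬C}
   clash {B, ¬B} at b — b ∈ C
4. Entailed for b: {C}

{C}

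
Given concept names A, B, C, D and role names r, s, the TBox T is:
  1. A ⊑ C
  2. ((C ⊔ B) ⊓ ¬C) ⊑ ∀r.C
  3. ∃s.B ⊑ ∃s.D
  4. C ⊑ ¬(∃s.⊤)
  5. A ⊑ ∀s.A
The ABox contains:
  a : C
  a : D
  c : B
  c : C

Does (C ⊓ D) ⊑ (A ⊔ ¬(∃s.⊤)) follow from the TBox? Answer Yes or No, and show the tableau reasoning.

Yes

1. (C ⊓ D) ⊑ (A ⊔ ¬(∃s.⊤))  ⇔  ((C ⊓ D) ⊓ (¬A ⊓ ∃s.⊤)) unsat w.r.t. T
   all branches close; clash ⊥ at an ∃-successor
2. Hence (C ⊓ D) ⊑ (A ⊔ ¬(∃s.⊤)): entailed.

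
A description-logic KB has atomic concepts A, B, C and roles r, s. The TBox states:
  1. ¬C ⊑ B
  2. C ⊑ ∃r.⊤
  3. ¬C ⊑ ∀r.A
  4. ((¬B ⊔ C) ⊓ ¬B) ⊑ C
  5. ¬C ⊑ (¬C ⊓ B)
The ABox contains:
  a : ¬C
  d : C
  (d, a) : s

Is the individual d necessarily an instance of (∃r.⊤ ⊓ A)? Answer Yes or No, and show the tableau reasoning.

1. d : (∃r.⊤ ⊓ A)?  L(d) = {C} ∪ {(∀r.⊥ ⊔ ¬A)}
   apply at d: C⊑∃r.⊤
   open: L(d) ⊇ {C, ¬A, ∃r.⊤} (+ ∃-successors) — d ∉ (∃r.⊤ ⊓ A) possible
2. Hence d : (∃r.⊤ ⊓ A): not entailed.

No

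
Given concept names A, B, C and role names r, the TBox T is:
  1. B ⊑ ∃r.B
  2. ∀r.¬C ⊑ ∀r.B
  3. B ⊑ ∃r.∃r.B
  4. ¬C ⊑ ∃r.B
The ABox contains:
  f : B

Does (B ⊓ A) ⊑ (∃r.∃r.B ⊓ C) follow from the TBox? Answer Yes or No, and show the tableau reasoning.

No

1. (B ⊓ A) ⊑ (∃r.∃r.B ⊓ C)  ⇔  ((B ⊓ A) ⊓ (∀r.∀r.¬B ⊔ ¬C)) unsat w.r.t. T
   apply at x₀: B⊑∃r.B; B⊑∃r.∃r.B
   open: L(x₀) ⊇ {A, B, ¬C, ∃r.B, ∃r.C, …} (+ ∃-successors)
2. Hence (B ⊓ A) ⊑ (∃r.∃r.B ⊓ C): not entailed.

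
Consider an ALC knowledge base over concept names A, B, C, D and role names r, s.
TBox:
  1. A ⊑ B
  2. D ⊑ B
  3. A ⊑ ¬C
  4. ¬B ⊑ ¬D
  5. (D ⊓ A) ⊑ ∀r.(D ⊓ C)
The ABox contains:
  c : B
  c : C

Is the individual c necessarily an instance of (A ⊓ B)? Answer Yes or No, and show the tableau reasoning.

No

1. c : (A ⊓ B)?  L(c) = {B, C} ∪ {(¬A ⊔ ¬B)}
   open: L(c) ⊇ {B, C, ¬A} — c ∉ (A ⊓ B) possible
2. Hence c : (A ⊓ B): not entailed.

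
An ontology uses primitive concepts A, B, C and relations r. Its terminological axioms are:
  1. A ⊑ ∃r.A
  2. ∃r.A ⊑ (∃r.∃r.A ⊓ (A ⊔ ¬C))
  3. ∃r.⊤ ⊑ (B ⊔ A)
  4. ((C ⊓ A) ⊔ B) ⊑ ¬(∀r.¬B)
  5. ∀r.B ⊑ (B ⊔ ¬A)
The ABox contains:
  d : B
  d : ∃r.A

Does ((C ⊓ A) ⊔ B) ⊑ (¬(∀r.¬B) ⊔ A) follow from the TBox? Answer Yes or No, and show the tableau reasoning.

Yes

1. ((C ⊓ A) ⊔ B) ⊑ (¬(∀r.¬B) ⊔ A)  ⇔  (((C ⊓ A) ⊔ B) ⊓ (∀r.¬B ⊓ ¬A)) unsat w.r.t. T
   all branches close; clash {B, ¬B} at an ∃-successor
2. Hence ((C ⊓ A) ⊔ B) ⊑ (¬(∀r.¬B) ⊔ A): entailed.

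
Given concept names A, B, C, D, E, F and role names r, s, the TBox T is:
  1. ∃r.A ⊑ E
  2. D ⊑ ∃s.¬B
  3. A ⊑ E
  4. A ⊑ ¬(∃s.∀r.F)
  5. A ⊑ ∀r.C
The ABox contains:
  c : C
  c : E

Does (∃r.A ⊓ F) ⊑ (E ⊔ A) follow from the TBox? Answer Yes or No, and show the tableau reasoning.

Yes

1. (∃r.A ⊓ F) ⊑ (E ⊔ A)  ⇔  ((∃r.A ⊓ F) ⊓ (¬E ⊓ ¬A)) unsat w.r.t. T
   all branches close; clash {E, ¬E} at x₀
2. Hence (∃r.A ⊓ F) ⊑ (E ⊔ A): entailed.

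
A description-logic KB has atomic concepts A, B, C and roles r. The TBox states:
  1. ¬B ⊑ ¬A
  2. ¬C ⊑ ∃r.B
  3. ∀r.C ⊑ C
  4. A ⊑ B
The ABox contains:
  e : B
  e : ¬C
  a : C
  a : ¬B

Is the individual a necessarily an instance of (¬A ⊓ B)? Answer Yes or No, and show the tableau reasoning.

1. a : (¬A ⊓ B)?  L(a) = {C, ¬B} ∪ {(A ⊔ ¬B)}
   apply at a: ¬B⊑¬A
   open: L(a) ⊇ {C, ¬A, ¬B} — a ∉ (¬A ⊓ B) possible
2. Hence a : (¬A ⊓ B): not entailed.

No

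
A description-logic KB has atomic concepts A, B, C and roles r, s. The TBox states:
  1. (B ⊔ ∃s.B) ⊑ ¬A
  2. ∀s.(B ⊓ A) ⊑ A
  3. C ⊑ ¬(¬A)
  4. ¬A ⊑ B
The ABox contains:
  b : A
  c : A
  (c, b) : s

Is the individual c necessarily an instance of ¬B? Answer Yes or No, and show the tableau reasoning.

Yes

1. c : ¬B?  L(c) = {A} ∪ {B}
   clash {A, ¬A} at c — c ∈ ¬B
2. Hence c : ¬B: entailed.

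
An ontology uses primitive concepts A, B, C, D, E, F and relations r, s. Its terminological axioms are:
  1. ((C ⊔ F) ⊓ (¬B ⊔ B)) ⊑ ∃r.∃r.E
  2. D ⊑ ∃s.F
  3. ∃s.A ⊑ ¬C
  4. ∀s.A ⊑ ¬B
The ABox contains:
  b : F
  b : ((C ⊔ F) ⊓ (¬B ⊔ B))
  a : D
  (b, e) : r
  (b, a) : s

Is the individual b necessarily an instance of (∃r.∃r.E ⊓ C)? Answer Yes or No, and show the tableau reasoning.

No

1. b : (∃r.∃r.E ⊓ C)?  L(b) = {F, ((C ⊔ F) ⊓ (¬B ⊔ B))} ∪ {(∀r.∀r.¬E ⊔ ¬C)}
   apply at b: ((C ⊔ F) ⊓ (¬B ⊔ B))⊑∃r.∃r.E
   open: L(b) ⊇ {F, ¬B, ¬C, ¬D, ∀s.¬A, …} (+ ∃-successors) — b ∉ (∃r.∃r.E ⊓ C) possible
2. Hence b : (∃r.∃r.E ⊓ C): not entailed.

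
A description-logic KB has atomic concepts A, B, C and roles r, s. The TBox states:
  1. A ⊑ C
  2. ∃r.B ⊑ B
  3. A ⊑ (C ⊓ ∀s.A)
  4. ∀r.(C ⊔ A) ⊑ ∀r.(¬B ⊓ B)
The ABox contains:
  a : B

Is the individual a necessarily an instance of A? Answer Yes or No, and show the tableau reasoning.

1. a : A?  L(a) = {B} ∪ {¬A}
   open: L(a) ⊇ {B, ¬A, ∃r.(¬C ⊓ ¬A)} (+ ∃-successors) — a ∉ A possible
2. Hence a : A: not entailed.

No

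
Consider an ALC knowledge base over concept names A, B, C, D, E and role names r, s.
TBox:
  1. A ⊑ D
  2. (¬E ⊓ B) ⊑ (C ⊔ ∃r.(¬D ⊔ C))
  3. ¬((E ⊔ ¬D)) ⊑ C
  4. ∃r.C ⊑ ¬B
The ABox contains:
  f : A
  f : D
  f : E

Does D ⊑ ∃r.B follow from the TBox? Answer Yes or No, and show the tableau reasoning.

1. D ⊑ ∃r.B  ⇔  (D ⊓ ∀r.¬B) unsat w.r.t. T
   open: L(x₀) ⊇ {D, E, ∀r.¬B, ∀r.¬C}
2. Hence D ⊑ ∃r.B: not entailed.

No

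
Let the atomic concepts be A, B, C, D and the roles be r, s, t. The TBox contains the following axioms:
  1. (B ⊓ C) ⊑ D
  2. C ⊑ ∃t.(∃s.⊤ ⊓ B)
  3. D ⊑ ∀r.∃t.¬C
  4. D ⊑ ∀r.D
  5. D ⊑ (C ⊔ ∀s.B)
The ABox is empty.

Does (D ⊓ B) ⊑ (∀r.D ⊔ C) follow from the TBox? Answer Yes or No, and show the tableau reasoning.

1. (D ⊓ B) ⊑ (∀r.D ⊔ C)  ⇔  ((D ⊓ B) ⊓ (∃r.¬D ⊓ ¬C)) unsat w.r.t. T
   all branches close; clash {D, ¬D} at an ∃-successor
2. Hence (D ⊓ B) ⊑ (∀r.D ⊔ C): entailed.

Yes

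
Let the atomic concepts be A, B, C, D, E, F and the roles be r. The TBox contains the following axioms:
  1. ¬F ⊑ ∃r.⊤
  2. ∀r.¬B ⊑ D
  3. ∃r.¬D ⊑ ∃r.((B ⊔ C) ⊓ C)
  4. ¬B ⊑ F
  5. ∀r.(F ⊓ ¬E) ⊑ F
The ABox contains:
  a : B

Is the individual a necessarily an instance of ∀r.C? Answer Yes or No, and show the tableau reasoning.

No

1. a : ∀r.C?  L(a) = {B} ∪ {∃r.¬C}
   open: L(a) ⊇ {B, F, ∀r.D, ∃r.B, ∃r.¬C} (+ ∃-successors) — a ∉ ∀r.C possible
2. Hence a : ∀r.C: not entailed.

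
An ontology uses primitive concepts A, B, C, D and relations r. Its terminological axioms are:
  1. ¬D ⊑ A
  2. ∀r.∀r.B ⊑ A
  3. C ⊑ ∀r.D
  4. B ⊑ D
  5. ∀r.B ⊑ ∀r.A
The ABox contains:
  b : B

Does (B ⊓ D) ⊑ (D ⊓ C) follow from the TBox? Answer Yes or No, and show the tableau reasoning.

1. (B ⊓ D) ⊑ (D ⊓ C)  ⇔  ((B ⊓ D) ⊓ (¬D ⊔ ¬C)) unsat w.r.t. T
   open: L(x₀) ⊇ {B, D, ¬C, ∃r.¬B, ∃r.∃r.¬B} (+ ∃-successors)
2. Hence (B ⊓ D) ⊑ (D ⊓ C): not entailed.

No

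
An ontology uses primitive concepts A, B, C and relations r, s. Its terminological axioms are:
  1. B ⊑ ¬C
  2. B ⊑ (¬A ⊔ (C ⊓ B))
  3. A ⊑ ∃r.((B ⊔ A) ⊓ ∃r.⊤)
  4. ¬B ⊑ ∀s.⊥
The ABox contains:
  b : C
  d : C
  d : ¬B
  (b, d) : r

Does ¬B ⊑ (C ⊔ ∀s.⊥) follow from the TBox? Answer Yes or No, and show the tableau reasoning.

1. ¬B ⊑ (C ⊔ ∀s.⊥)  ⇔  (¬B ⊓ (¬C ⊓ ∃s.⊤)) unsat w.r.t. T
   all branches close; clash ⊥ at an ∃-successor
2. Hence ¬B ⊑ (C ⊔ ∀s.⊥): entailed.

Yes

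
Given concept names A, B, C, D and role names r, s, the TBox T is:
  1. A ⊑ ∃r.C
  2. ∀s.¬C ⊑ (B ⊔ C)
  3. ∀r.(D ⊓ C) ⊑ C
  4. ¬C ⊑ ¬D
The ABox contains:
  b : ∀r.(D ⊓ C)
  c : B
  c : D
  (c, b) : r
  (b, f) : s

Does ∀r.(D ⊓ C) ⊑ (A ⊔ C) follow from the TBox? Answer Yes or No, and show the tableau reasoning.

Yes

1. ∀r.(D ⊓ C) ⊑ (A ⊔ C)  ⇔  (∀r.(D ⊓ C) ⊓ (¬A ⊓ ¬C)) unsat w.r.t. T
   all branches close; clash {C, ¬C} at x₀
2. Hence ∀r.(D ⊓ C) ⊑ (A ⊔ C): entailed.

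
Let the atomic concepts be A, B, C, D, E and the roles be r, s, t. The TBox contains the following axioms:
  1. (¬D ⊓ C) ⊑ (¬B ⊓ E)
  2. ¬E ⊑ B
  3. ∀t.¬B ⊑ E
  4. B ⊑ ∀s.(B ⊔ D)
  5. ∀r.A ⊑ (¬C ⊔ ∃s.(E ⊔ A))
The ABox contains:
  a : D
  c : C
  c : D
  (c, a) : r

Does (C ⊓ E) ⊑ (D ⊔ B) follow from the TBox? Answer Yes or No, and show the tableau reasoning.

1. (C ⊓ E) ⊑ (D ⊔ B)  ⇔  ((C ⊓ E) ⊓ (¬D ⊓ ¬B)) unsat w.r.t. T
   open: L(x₀) ⊇ {C, E, ¬B, ¬D, ∃r.¬A} (+ ∃-successors)
2. Hence (C ⊓ E) ⊑ (D ⊔ B): not entailed.

No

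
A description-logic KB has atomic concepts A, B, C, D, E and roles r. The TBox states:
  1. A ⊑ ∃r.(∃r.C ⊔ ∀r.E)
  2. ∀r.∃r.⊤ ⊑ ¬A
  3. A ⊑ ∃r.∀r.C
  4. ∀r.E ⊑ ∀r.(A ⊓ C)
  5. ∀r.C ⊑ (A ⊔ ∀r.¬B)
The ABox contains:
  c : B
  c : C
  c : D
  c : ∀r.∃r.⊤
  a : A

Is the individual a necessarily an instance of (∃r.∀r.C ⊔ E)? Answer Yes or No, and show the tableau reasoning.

1. a : (∃r.∀r.C ⊔ E)?  L(a) = {A} ∪ {(∀r.∃r.¬C ⊓ ¬E)}
   clash {A, ¬A} at a — a ∈ (∃r.∀r.C ⊔ E)
2. Hence a : (∃r.∀r.C ⊔ E): entailed.

Yes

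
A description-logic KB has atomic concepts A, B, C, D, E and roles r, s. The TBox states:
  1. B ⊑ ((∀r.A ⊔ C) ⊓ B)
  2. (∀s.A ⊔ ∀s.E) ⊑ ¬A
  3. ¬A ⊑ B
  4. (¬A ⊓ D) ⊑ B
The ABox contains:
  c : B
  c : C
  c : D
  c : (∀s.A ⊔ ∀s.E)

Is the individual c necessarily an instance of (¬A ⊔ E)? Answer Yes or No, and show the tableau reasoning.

1. c : (¬A ⊔ E)?  L(c) = {B, C, D, (∀s.A ⊔ ∀s.E)} ∪ {(A ⊓ ¬E)}
   clash {A, ¬A} at c — c ∈ (¬A ⊔ E)
2. Hence c : (¬A ⊔ E): entailed.

Yes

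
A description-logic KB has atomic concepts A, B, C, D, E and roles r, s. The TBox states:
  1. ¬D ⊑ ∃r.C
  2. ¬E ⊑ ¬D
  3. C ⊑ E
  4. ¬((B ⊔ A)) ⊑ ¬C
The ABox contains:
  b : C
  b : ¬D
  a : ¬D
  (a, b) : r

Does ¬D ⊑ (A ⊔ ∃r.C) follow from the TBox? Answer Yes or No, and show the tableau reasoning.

Yes

1. ¬D ⊑ (A ⊔ ∃r.C)  ⇔  (¬D ⊓ (¬A ⊓ ∀r.¬C)) unsat w.r.t. T
   all branches close; clash {C, ¬C} at an ∃-successor
2. Hence ¬D ⊑ (A ⊔ ∃r.C): entailed.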